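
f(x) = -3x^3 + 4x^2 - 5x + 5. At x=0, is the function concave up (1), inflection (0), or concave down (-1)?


Concavity is determined by the sign of f''(x).
f(x) = -3x^3 + 4x^2 - 5x + 5
f'(x) = -9x^2 + 8x - 5
f''(x) = -18x + 8
f''(0) = -18 * 0 + 8
= 0 + 8
= 8
Since f''(0) > 0, the function is concave up (1)

1


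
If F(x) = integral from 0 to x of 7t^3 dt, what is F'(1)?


By the Fundamental Theorem of Calculus (Part 1):
If F(x) = integral from 0 to x of f(t) dt, then F'(x) = f(x)
Here f(t) = 7t^3
So F'(x) = 7x^3
Evaluate at x = 1:
F'(1) = 7 * 1^3
= 7 * 1
= 7

7


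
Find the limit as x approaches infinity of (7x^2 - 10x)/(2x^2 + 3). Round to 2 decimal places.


For limits at infinity with equal-degree polynomials,
we compare leading coefficients.
Numerator leading term: 7x^2
Denominator leading term: 2x^2
Divide both by x^2:
lim = (7 - 10/x) / (2 + 3/x^2)
As x -> infinity, the 1/x and 1/x^2 terms vanish:
= 7/2 = 3.50

3.50


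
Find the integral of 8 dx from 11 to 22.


The integral of a constant k over [a, b] equals k * (b - a).
integral from 11 to 22 of 8 dx
= 8 * (22 - 11)
= 8 * 11
= 88

88


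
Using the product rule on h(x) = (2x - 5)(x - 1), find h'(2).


Let u(x) = 2x - 5 and v(x) = x - 1
u'(x) = 2
v'(x) = 1
Product rule: h'(x) = u'(x)*v(x) + u(x)*v'(x)
= 2 * (x - 1) + (2x - 5) * 1
At x = 2:
u(2) = 2 * 2 - 5 = -1
v(2) = 1 * 2 - 1 = 1
h'(2) = 2 * 1 + (-1) * 1
= 2 - 1
= 1

1


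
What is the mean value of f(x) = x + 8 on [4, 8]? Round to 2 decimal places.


Average value = 1/(b-a) * integral from a to b of f(x) dx
First compute the integral of x + 8:
F(x) = (1/2)x^2 + 8x
F(8) = 1/2 * 64 + 8 * 8 = 96
F(4) = 1/2 * 16 + 8 * 4 = 40
Integral = 96 - 40 = 56
Average = 56 / (8 - 4) = 56 / 4
= 14 = 14.00

14.00


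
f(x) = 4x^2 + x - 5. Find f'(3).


Differentiate term by term using power and sum rules:
f(x) = 4x^2 + x - 5
f'(x) = 8x + 1
Substitute x = 3:
f'(3) = 8 * 3 + 1
= 24 + 1
= 25

25


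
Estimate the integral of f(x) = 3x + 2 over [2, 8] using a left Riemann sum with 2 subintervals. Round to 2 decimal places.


Left Riemann sum uses left endpoints of each subinterval.
Interval: [2, 8], n = 2
dx = (8 - 2) / 2 = 3
Left endpoints: [2, 5]
f values: [8, 17]
Sum = dx * (sum of f values)
= 3 * 25
= 75 = 75.00

75.00


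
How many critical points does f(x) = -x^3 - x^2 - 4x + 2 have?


Find where f'(x) = 0:
f(x) = -x^3 - x^2 - 4x + 2
f'(x) = -3x^2 - 2x - 4
This is a quadratic in x. Use the discriminant to count real roots.
Discriminant = (-2)^2 - 4 * (-3) * (-4)
= 4 - 48
= -44
Since discriminant < 0, f'(x) = 0 has no real solutions.
Number of critical points: 0

0


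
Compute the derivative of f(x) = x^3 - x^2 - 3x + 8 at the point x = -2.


Differentiate f(x) = x^3 - x^2 - 3x + 8 term by term:
f'(x) = 3x^2 - 2x - 3
Substitute x = -2:
f'(-2) = 3 * (-2)^2 - 2 * (-2) - 3
= 12 + 4 - 3
= 13

13


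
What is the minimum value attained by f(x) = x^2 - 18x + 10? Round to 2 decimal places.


For a quadratic f(x) = ax^2 + bx + c with a > 0, the minimum is at the vertex.
Vertex x-coordinate: x = -b/(2a)
x = -(-18) / (2 * 1)
x = 18/2 = 9
Substitute back to find the minimum value:
f(9) = 1 * 9^2 - 18 * 9 + 10
= 81 - 162 + 10
= -71 = -71.00

-71.00


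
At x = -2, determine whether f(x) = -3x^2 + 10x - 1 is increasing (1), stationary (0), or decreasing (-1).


Compute f'(x) to determine behavior:
f'(x) = -6x + 10
f'(-2) = -6 * (-2) + 10
= 12 + 10
= 22
Since f'(-2) > 0, the function is increasing (1)

1


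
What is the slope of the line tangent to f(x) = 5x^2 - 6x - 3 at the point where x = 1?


The slope of the tangent line equals f'(x) at the point.
f(x) = 5x^2 - 6x - 3
f'(x) = 10x - 6
At x = 1:
f'(1) = 10 * 1 - 6
= 10 - 6
= 4

4


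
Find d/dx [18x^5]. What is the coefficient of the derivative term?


We apply the power rule: d/dx [ax^n] = a*n * x^(n-1)
d/dx [18x^5]
= 18 * 5 * x^(5-1)
= 90x^4
The coefficient is 90

90


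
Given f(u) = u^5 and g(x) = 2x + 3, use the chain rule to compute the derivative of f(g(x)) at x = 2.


Using the chain rule: (f(g(x)))' = f'(g(x)) * g'(x)
First, find g(2):
g(2) = 2 * 2 + 3 = 7
Next, f'(u) = 5u^4
And g'(x) = 2
So f'(g(2)) * g'(2)
= 5 * 7^4 * 2
= 5 * 2401 * 2
= 24010

24010


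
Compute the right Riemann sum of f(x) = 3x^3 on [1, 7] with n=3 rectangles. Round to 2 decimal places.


Right Riemann sum uses right endpoints of each subinterval.
Interval: [1, 7], n = 3
dx = (7 - 1) / 3 = 2
Right endpoints: [3, 5, 7]
f values: [81, 375, 1029]
Sum = dx * (sum of f values)
= 2 * 1485
= 2970 = 2970.00

2970.00


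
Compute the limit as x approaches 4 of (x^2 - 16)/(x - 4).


Direct substitution gives 0/0, so we factor the numerator.
Factor: (x^2 - 16) = (x - 4)(x + 4)
Cancel the common factor (x - 4):
(x^2 - 16)/(x - 4) = (x + 4)
Now substitute x = 4:
= (4) - (-4) = 8

8


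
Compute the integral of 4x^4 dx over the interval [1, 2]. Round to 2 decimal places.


Find the antiderivative of 4x^4:
F(x) = 4/5 * x^5
Apply the Fundamental Theorem of Calculus:
F(2) - F(1)
= 4/5 * 2^5 - 4/5 * 1^5
= 4/5 * (32 - 1)
= 4/5 * 31
= 124/5 = 24.80

24.80


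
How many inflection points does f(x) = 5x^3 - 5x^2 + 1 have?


Inflection points occur where f''(x) = 0 and concavity changes.
f(x) = 5x^3 - 5x^2 + 1
f'(x) = 15x^2 - 10x
f''(x) = 30x - 10
Set f''(x) = 0:
30x - 10 = 0
x = 10 / 30 = 1/3
Since f''(x) is linear (degree 1), it changes sign at this point.
Therefore there is exactly 1 inflection point.

1


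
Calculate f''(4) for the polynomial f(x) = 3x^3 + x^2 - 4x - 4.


First derivative:
f'(x) = 9x^2 + 2x - 4
Second derivative:
f''(x) = 18x + 2
Substitute x = 4:
f''(4) = 18 * 4 + 2
= 72 + 2
= 74

74


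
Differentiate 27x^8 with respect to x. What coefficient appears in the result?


We apply the power rule: d/dx [ax^n] = a*n * x^(n-1)
d/dx [27x^8]
= 27 * 8 * x^(8-1)
= 216x^7
The coefficient is 216

216


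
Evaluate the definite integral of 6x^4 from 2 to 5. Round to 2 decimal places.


Find the antiderivative of 6x^4:
F(x) = 6/5 * x^5
Apply the Fundamental Theorem of Calculus:
F(5) - F(2)
= 6/5 * 5^5 - 6/5 * 2^5
= 6/5 * (3125 - 32)
= 6/5 * 3093
= 18558/5 = 3711.60

3711.60


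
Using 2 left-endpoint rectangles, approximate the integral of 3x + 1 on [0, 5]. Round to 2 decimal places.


Left Riemann sum uses left endpoints of each subinterval.
Interval: [0, 5], n = 2
dx = (5 - 0) / 2 = 5/2
Left endpoints: [0, 5/2]
f values: [1, 17/2]
Sum = dx * (sum of f values)
= 5/2 * 19/2
= 95/4 = 23.75

23.75


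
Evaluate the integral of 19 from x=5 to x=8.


The integral of a constant k over [a, b] equals k * (b - a).
integral from 5 to 8 of 19 dx
= 19 * (8 - 5)
= 19 * 3
= 57

57


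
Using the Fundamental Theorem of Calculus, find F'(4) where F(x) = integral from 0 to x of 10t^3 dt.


By the Fundamental Theorem of Calculus (Part 1):
If F(x) = integral from 0 to x of f(t) dt, then F'(x) = f(x)
Here f(t) = 10t^3
So F'(x) = 10x^3
Evaluate at x = 4:
F'(4) = 10 * 4^3
= 10 * 64
= 640

640


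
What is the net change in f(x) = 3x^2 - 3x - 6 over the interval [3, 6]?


Net change = f(b) - f(a)
f(x) = 3x^2 - 3x - 6
Compute f(6):
f(6) = 3 * 6^2 - 3 * 6 - 6
= 108 - 18 - 6
= 84
Compute f(3):
f(3) = 3 * 3^2 - 3 * 3 - 6
= 27 - 9 - 6
= 12
Net change = 84 - 12 = 72

72


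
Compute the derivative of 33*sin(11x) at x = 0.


Apply the chain rule to differentiate 33*sin(11x):
d/dx [33*sin(11x)]
= 33 * cos(11x) * d/dx(11x)
= 33 * 11 * cos(11x)
= 363 * cos(11x)
Evaluate at x = 0:
= 363 * cos(0)
= 363 * 1
= 363

363


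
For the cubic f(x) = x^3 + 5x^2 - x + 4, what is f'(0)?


Differentiate f(x) = x^3 + 5x^2 - x + 4 term by term:
f'(x) = 3x^2 + 10x - 1
Substitute x = 0:
f'(0) = 3 * 0^2 + 10 * 0 - 1
= 0 + 0 - 1
= -1

-1


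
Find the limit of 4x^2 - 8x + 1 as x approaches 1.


Since polynomials are continuous, we use direct substitution.
lim(x->1) of 4x^2 - 8x + 1
= 4 * 1^2 - 8 * 1 + 1
= 4 - 8 + 1
= -3

-3


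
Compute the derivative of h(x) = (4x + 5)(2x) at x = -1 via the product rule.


Let u(x) = 4x + 5 and v(x) = 2x
u'(x) = 4
v'(x) = 2
Product rule: h'(x) = u'(x)*v(x) + u(x)*v'(x)
= 4 * (2x) + (4x + 5) * 2
At x = -1:
u(-1) = 4 * (-1) + 5 = 1
v(-1) = 2 * (-1) + 0 = -2
h'(-1) = 4 * (-2) + 1 * 2
= -8 + 2
= -6

-6


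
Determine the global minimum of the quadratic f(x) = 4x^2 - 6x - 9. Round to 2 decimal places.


For a quadratic f(x) = ax^2 + bx + c with a > 0, the minimum is at the vertex.
Vertex x-coordinate: x = -b/(2a)
x = -(-6) / (2 * 4)
x = 6/8 = 3/4
Substitute back to find the minimum value:
f(3/4) = 4 * (3/4)^2 - 6 * (3/4) - 9
= 9/4 - 9/2 - 9
= -45/4 = -11.25

-11.25


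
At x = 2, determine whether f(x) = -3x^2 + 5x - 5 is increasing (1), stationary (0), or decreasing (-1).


Compute f'(x) to determine behavior:
f'(x) = -6x + 5
f'(2) = -6 * 2 + 5
= -12 + 5
= -7
Since f'(2) < 0, the function is decreasing (-1)

-1


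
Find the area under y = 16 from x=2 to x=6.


The area under a constant function y = 16 is a rectangle.
Width = 6 - 2 = 4
Height = 16
Area = width * height
= 4 * 16
= 64

64


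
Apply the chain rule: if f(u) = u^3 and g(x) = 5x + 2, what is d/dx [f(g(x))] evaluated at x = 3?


Using the chain rule: (f(g(x)))' = f'(g(x)) * g'(x)
First, find g(3):
g(3) = 5 * 3 + 2 = 17
Next, f'(u) = 3u^2
And g'(x) = 5
So f'(g(3)) * g'(3)
= 3 * 17^2 * 5
= 3 * 289 * 5
= 4335

4335


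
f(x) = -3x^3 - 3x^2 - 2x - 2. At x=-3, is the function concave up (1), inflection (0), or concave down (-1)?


Concavity is determined by the sign of f''(x).
f(x) = -3x^3 - 3x^2 - 2x - 2
f'(x) = -9x^2 - 6x - 2
f''(x) = -18x - 6
f''(-3) = -18 * (-3) - 6
= 54 - 6
= 48
Since f''(-3) > 0, the function is concave up (1)

1


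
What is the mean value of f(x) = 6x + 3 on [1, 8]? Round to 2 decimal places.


Average value = 1/(b-a) * integral from a to b of f(x) dx
First compute the integral of 6x + 3:
F(x) = 3x^2 + 3x
F(8) = 3 * 64 + 3 * 8 = 216
F(1) = 3 * 1 + 3 * 1 = 6
Integral = 216 - 6 = 210
Average = 210 / (8 - 1) = 210 / 7
= 30 = 30.00

30.00


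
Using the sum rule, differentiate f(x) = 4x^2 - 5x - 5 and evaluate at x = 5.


Differentiate term by term using power and sum rules:
f(x) = 4x^2 - 5x - 5
f'(x) = 8x - 5
Substitute x = 5:
f'(5) = 8 * 5 - 5
= 40 - 5
= 35

35


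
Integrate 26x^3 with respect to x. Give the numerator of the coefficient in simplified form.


Apply the power rule for integration:
integral of ax^n dx = a/(n+1) * x^(n+1) + C
integral of 26x^3 dx
= 26/4 * x^4 + C
= 13/2 * x^4 + C
The coefficient in lowest terms is 13/2, and its numerator is 13

13


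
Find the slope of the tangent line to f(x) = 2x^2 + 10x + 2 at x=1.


The slope of the tangent line equals f'(x) at the point.
f(x) = 2x^2 + 10x + 2
f'(x) = 4x + 10
At x = 1:
f'(1) = 4 * 1 + 10
= 4 + 10
= 14

14


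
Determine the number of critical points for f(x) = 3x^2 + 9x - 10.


Find where f'(x) = 0:
f'(x) = 6x + 9
Set f'(x) = 0:
6x + 9 = 0
x = -9 / 6 = -3/2
This is a linear equation in x, so there is exactly one solution.
Number of critical points: 1

1


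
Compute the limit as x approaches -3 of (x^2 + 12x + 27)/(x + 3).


Direct substitution gives 0/0, so we factor the numerator.
Factor: (x^2 + 12x + 27) = (x + 3)(x + 9)
Cancel the common factor (x + 3):
(x^2 + 12x + 27)/(x + 3) = (x + 9)
Now substitute x = -3:
= (-3) - (-9) = 6

6


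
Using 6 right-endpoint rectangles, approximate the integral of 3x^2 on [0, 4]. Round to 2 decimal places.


Right Riemann sum uses right endpoints of each subinterval.
Interval: [0, 4], n = 6
dx = (4 - 0) / 6 = 2/3
Right endpoints: [2/3, 4/3, 2, 8/3, 10/3, 4]
f values: [4/3, 16/3, 12, 64/3, 100/3, 48]
Sum = dx * (sum of f values)
= 2/3 * 364/3
= 728/9 ≈ 80.89

80.89


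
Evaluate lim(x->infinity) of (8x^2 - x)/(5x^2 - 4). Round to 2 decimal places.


For limits at infinity with equal-degree polynomials,
we compare leading coefficients.
Numerator leading term: 8x^2
Denominator leading term: 5x^2
Divide both by x^2:
lim = (8 - 1/x) / (5 - 4/x^2)
As x -> infinity, the 1/x and 1/x^2 terms vanish:
= 8/5 = 1.60

1.60


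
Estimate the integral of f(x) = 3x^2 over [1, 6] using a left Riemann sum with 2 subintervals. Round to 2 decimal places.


Left Riemann sum uses left endpoints of each subinterval.
Interval: [1, 6], n = 2
dx = (6 - 1) / 2 = 5/2
Left endpoints: [1, 7/2]
f values: [3, 147/4]
Sum = dx * (sum of f values)
= 5/2 * 159/4
= 795/8 ≈ 99.38

99.38


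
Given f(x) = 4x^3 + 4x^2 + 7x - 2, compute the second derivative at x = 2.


First derivative:
f'(x) = 12x^2 + 8x + 7
Second derivative:
f''(x) = 24x + 8
Substitute x = 2:
f''(2) = 24 * 2 + 8
= 48 + 8
= 56

56


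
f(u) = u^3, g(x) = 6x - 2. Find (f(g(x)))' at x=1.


Using the chain rule: (f(g(x)))' = f'(g(x)) * g'(x)
First, find g(1):
g(1) = 6 * 1 - 2 = 4
Next, f'(u) = 3u^2
And g'(x) = 6
So f'(g(1)) * g'(1)
= 3 * 4^2 * 6
= 3 * 16 * 6
= 288

288


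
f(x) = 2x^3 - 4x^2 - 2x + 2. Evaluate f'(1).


Differentiate f(x) = 2x^3 - 4x^2 - 2x + 2 term by term:
f'(x) = 6x^2 - 8x - 2
Substitute x = 1:
f'(1) = 6 * 1^2 - 8 * 1 - 2
= 6 - 8 - 2
= -4

-4


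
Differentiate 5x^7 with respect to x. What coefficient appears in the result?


We apply the power rule: d/dx [ax^n] = a*n * x^(n-1)
d/dx [5x^7]
= 5 * 7 * x^(7-1)
= 35x^6
The coefficient is 35

35


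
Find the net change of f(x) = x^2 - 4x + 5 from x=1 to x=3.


Net change = f(b) - f(a)
f(x) = x^2 - 4x + 5
Compute f(3):
f(3) = 1 * 3^2 - 4 * 3 + 5
= 9 - 12 + 5
= 2
Compute f(1):
f(1) = 1 * 1^2 - 4 * 1 + 5
= 1 - 4 + 5
= 2
Net change = 2 - 2 = 0

0


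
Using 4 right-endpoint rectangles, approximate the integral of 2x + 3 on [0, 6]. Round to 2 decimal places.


Right Riemann sum uses right endpoints of each subinterval.
Interval: [0, 6], n = 4
dx = (6 - 0) / 4 = 3/2
Right endpoints: [3/2, 3, 9/2, 6]
f values: [6, 9, 12, 15]
Sum = dx * (sum of f values)
= 3/2 * 42
= 63 = 63.00

63.00


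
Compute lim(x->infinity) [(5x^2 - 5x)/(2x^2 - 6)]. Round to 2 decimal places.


For limits at infinity with equal-degree polynomials,
we compare leading coefficients.
Numerator leading term: 5x^2
Denominator leading term: 2x^2
Divide both by x^2:
lim = (5 - 5/x) / (2 - 6/x^2)
As x -> infinity, the 1/x and 1/x^2 terms vanish:
= 5/2 = 2.50

2.50


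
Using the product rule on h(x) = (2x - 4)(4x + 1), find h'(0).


Let u(x) = 2x - 4 and v(x) = 4x + 1
u'(x) = 2
v'(x) = 4
Product rule: h'(x) = u'(x)*v(x) + u(x)*v'(x)
= 2 * (4x + 1) + (2x - 4) * 4
At x = 0:
u(0) = 2 * 0 - 4 = -4
v(0) = 4 * 0 + 1 = 1
h'(0) = 2 * 1 + (-4) * 4
= 2 - 16
= -14

-14


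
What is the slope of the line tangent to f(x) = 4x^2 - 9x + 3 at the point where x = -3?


The slope of the tangent line equals f'(x) at the point.
f(x) = 4x^2 - 9x + 3
f'(x) = 8x - 9
At x = -3:
f'(-3) = 8 * (-3) - 9
= -24 - 9
= -33

-33


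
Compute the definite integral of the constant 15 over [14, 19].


The integral of a constant k over [a, b] equals k * (b - a).
integral from 14 to 19 of 15 dx
= 15 * (19 - 14)
= 15 * 5
= 75

75


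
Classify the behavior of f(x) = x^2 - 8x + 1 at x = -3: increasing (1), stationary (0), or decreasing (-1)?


Compute f'(x) to determine behavior:
f'(x) = 2x - 8
f'(-3) = 2 * (-3) - 8
= -6 - 8
= -14
Since f'(-3) < 0, the function is decreasing (-1)

-1


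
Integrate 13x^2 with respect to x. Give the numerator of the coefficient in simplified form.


Apply the power rule for integration:
integral of ax^n dx = a/(n+1) * x^(n+1) + C
integral of 13x^2 dx
= 13/3 * x^3 + C
The coefficient in lowest terms is 13/3, and its numerator is 13

13


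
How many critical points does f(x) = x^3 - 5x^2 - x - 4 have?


Find where f'(x) = 0:
f(x) = x^3 - 5x^2 - x - 4
f'(x) = 3x^2 - 10x - 1
This is a quadratic in x. Use the discriminant to count real roots.
Discriminant = (-10)^2 - 4 * 3 * (-1)
= 100 - (-12)
= 112
Since discriminant > 0, f'(x) = 0 has 2 real solutions.
Number of critical points: 2

2


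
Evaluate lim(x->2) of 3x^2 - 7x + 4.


Since polynomials are continuous, we use direct substitution.
lim(x->2) of 3x^2 - 7x + 4
= 3 * 2^2 - 7 * 2 + 4
= 12 - 14 + 4
= 2

2


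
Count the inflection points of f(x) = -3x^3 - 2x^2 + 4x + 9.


Inflection points occur where f''(x) = 0 and concavity changes.
f(x) = -3x^3 - 2x^2 + 4x + 9
f'(x) = -9x^2 - 4x + 4
f''(x) = -18x - 4
Set f''(x) = 0:
-18x - 4 = 0
x = 4 / (-18) = -2/9
Since f''(x) is linear (degree 1), it changes sign at this point.
Therefore there is exactly 1 inflection point.

1


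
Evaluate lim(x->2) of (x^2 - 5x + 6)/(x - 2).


Direct substitution gives 0/0, so we factor the numerator.
Factor: (x^2 - 5x + 6) = (x - 2)(x - 3)
Cancel the common factor (x - 2):
(x^2 - 5x + 6)/(x - 2) = (x - 3)
Now substitute x = 2:
= (2) - (3) = -1

-1


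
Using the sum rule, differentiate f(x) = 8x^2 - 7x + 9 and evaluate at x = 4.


Differentiate term by term using power and sum rules:
f(x) = 8x^2 - 7x + 9
f'(x) = 16x - 7
Substitute x = 4:
f'(4) = 16 * 4 - 7
= 64 - 7
= 57

57


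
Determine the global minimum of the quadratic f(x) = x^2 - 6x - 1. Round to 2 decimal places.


For a quadratic f(x) = ax^2 + bx + c with a > 0, the minimum is at the vertex.
Vertex x-coordinate: x = -b/(2a)
x = -(-6) / (2 * 1)
x = 6/2 = 3
Substitute back to find the minimum value:
f(3) = 1 * 3^2 - 6 * 3 - 1
= 9 - 18 - 1
= -10 = -10.00

-10.00


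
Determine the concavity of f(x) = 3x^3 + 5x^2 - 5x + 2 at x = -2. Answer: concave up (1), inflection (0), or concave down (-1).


Concavity is determined by the sign of f''(x).
f(x) = 3x^3 + 5x^2 - 5x + 2
f'(x) = 9x^2 + 10x - 5
f''(x) = 18x + 10
f''(-2) = 18 * (-2) + 10
= -36 + 10
= -26
Since f''(-2) < 0, the function is concave down (-1)

-1


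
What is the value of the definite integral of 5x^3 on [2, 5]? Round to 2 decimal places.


Find the antiderivative of 5x^3:
F(x) = 5/4 * x^4
Apply the Fundamental Theorem of Calculus:
F(5) - F(2)
= 5/4 * 5^4 - 5/4 * 2^4
= 5/4 * (625 - 16)
= 5/4 * 609
= 3045/4 = 761.25

761.25


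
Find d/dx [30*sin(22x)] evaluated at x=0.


Apply the chain rule to differentiate 30*sin(22x):
d/dx [30*sin(22x)]
= 30 * cos(22x) * d/dx(22x)
= 30 * 22 * cos(22x)
= 660 * cos(22x)
Evaluate at x = 0:
= 660 * cos(0)
= 660 * 1
= 660

660


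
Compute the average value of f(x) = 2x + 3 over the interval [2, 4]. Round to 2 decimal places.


Average value = 1/(b-a) * integral from a to b of f(x) dx
First compute the integral of 2x + 3:
F(x) = x^2 + 3x
F(4) = 1 * 16 + 3 * 4 = 28
F(2) = 1 * 4 + 3 * 2 = 10
Integral = 28 - 10 = 18
Average = 18 / (4 - 2) = 18 / 2
= 9 = 9.00

9.00


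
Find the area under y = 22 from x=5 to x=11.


The area under a constant function y = 22 is a rectangle.
Width = 11 - 5 = 6
Height = 22
Area = width * height
= 6 * 22
= 132

132


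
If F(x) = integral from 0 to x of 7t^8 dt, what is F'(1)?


By the Fundamental Theorem of Calculus (Part 1):
If F(x) = integral from 0 to x of f(t) dt, then F'(x) = f(x)
Here f(t) = 7t^8
So F'(x) = 7x^8
Evaluate at x = 1:
F'(1) = 7 * 1^8
= 7 * 1
= 7

7


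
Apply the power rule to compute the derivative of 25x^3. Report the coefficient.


We apply the power rule: d/dx [ax^n] = a*n * x^(n-1)
d/dx [25x^3]
= 25 * 3 * x^(3-1)
= 75x^2
The coefficient is 75

75


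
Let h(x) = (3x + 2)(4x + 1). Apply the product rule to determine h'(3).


Let u(x) = 3x + 2 and v(x) = 4x + 1
u'(x) = 3
v'(x) = 4
Product rule: h'(x) = u'(x)*v(x) + u(x)*v'(x)
= 3 * (4x + 1) + (3x + 2) * 4
At x = 3:
u(3) = 3 * 3 + 2 = 11
v(3) = 4 * 3 + 1 = 13
h'(3) = 3 * 13 + 11 * 4
= 39 + 44
= 83

83


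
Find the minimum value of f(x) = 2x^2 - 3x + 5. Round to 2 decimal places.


For a quadratic f(x) = ax^2 + bx + c with a > 0, the minimum is at the vertex.
Vertex x-coordinate: x = -b/(2a)
x = -(-3) / (2 * 2)
x = 3/4
Substitute back to find the minimum value:
f(3/4) = 2 * (3/4)^2 - 3 * (3/4) + 5
= 9/8 - 9/4 + 5
= 31/8 ≈ 3.88

3.88


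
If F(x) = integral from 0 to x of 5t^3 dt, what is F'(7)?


By the Fundamental Theorem of Calculus (Part 1):
If F(x) = integral from 0 to x of f(t) dt, then F'(x) = f(x)
Here f(t) = 5t^3
So F'(x) = 5x^3
Evaluate at x = 7:
F'(7) = 5 * 7^3
= 5 * 343
= 1715

1715


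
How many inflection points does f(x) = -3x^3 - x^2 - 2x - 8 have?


Inflection points occur where f''(x) = 0 and concavity changes.
f(x) = -3x^3 - x^2 - 2x - 8
f'(x) = -9x^2 - 2x - 2
f''(x) = -18x - 2
Set f''(x) = 0:
-18x - 2 = 0
x = 2 / (-18) = -1/9
Since f''(x) is linear (degree 1), it changes sign at this point.
Therefore there is exactly 1 inflection point.

1


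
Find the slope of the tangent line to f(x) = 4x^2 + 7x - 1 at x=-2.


The slope of the tangent line equals f'(x) at the point.
f(x) = 4x^2 + 7x - 1
f'(x) = 8x + 7
At x = -2:
f'(-2) = 8 * (-2) + 7
= -16 + 7
= -9

-9


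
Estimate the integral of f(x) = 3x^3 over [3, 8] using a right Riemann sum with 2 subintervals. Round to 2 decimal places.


Right Riemann sum uses right endpoints of each subinterval.
Interval: [3, 8], n = 2
dx = (8 - 3) / 2 = 5/2
Right endpoints: [11/2, 8]
f values: [3993/8, 1536]
Sum = dx * (sum of f values)
= 5/2 * 16281/8
= 81405/16 ≈ 5087.81

5087.81


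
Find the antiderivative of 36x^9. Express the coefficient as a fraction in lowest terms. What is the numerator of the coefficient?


Apply the power rule for integration:
integral of ax^n dx = a/(n+1) * x^(n+1) + C
integral of 36x^9 dx
= 36/10 * x^10 + C
= 18/5 * x^10 + C
The coefficient in lowest terms is 18/5, and its numerator is 18

18


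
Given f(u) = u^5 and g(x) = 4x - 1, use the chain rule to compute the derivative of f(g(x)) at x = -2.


Using the chain rule: (f(g(x)))' = f'(g(x)) * g'(x)
First, find g(-2):
g(-2) = 4 * (-2) - 1 = -9
Next, f'(u) = 5u^4
And g'(x) = 4
So f'(g(-2)) * g'(-2)
= 5 * (-9)^4 * 4
= 5 * 6561 * 4
= 131220

131220


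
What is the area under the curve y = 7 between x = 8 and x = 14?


The area under a constant function y = 7 is a rectangle.
Width = 14 - 8 = 6
Height = 7
Area = width * height
= 6 * 7
= 42

42


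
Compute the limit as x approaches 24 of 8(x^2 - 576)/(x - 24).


Direct substitution gives 0/0, so we factor the numerator.
Factor: 8(x^2 - 576) = 8 * (x - 24)(x + 24)
Cancel the common factor (x - 24):
8(x^2 - 576)/(x - 24) = 8 * (x + 24)
Now substitute x = 24:
= 8 * (24 + 24) = 384

384


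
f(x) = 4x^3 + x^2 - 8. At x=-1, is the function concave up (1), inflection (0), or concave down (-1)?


Concavity is determined by the sign of f''(x).
f(x) = 4x^3 + x^2 - 8
f'(x) = 12x^2 + 2x
f''(x) = 24x + 2
f''(-1) = 24 * (-1) + 2
= -24 + 2
= -22
Since f''(-1) < 0, the function is concave down (-1)

-1


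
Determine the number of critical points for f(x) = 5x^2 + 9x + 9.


Find where f'(x) = 0:
f'(x) = 10x + 9
Set f'(x) = 0:
10x + 9 = 0
x = -9 / 10 = -9/10
This is a linear equation in x, so there is exactly one solution.
Number of critical points: 1

1


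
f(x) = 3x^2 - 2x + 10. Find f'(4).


Differentiate term by term using power and sum rules:
f(x) = 3x^2 - 2x + 10
f'(x) = 6x - 2
Substitute x = 4:
f'(4) = 6 * 4 - 2
= 24 - 2
= 22

22


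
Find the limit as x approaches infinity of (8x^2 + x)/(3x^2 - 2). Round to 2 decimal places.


For limits at infinity with equal-degree polynomials,
we compare leading coefficients.
Numerator leading term: 8x^2
Denominator leading term: 3x^2
Divide both by x^2:
lim = (8 + 1/x) / (3 - 2/x^2)
As x -> infinity, the 1/x and 1/x^2 terms vanish:
= 8/3 ≈ 2.67

2.67


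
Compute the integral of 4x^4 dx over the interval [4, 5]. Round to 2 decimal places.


Find the antiderivative of 4x^4:
F(x) = 4/5 * x^5
Apply the Fundamental Theorem of Calculus:
F(5) - F(4)
= 4/5 * 5^5 - 4/5 * 4^5
= 4/5 * (3125 - 1024)
= 4/5 * 2101
= 8404/5 = 1680.80

1680.80


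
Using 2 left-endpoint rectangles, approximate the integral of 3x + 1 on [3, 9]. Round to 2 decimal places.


Left Riemann sum uses left endpoints of each subinterval.
Interval: [3, 9], n = 2
dx = (9 - 3) / 2 = 3
Left endpoints: [3, 6]
f values: [10, 19]
Sum = dx * (sum of f values)
= 3 * 29
= 87 = 87.00

87.00


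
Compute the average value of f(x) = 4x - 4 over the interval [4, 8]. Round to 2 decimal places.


Average value = 1/(b-a) * integral from a to b of f(x) dx
First compute the integral of 4x - 4:
F(x) = 2x^2 - 4x
F(8) = 2 * 64 - 4 * 8 = 96
F(4) = 2 * 16 - 4 * 4 = 16
Integral = 96 - 16 = 80
Average = 80 / (8 - 4) = 80 / 4
= 20 = 20.00

20.00


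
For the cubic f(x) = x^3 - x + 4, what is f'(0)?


Differentiate f(x) = x^3 - x + 4 term by term:
f'(x) = 3x^2 - 1
Substitute x = 0:
f'(0) = 3 * 0^2 + 0 * 0 - 1
= 0 + 0 - 1
= -1

-1


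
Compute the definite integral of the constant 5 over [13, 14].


The integral of a constant k over [a, b] equals k * (b - a).
integral from 13 to 14 of 5 dx
= 5 * (14 - 13)
= 5 * 1
= 5

5


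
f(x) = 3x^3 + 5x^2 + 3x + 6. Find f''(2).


First derivative:
f'(x) = 9x^2 + 10x + 3
Second derivative:
f''(x) = 18x + 10
Substitute x = 2:
f''(2) = 18 * 2 + 10
= 36 + 10
= 46

46


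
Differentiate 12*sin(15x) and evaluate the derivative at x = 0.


Apply the chain rule to differentiate 12*sin(15x):
d/dx [12*sin(15x)]
= 12 * cos(15x) * d/dx(15x)
= 12 * 15 * cos(15x)
= 180 * cos(15x)
Evaluate at x = 0:
= 180 * cos(0)
= 180 * 1
= 180

180


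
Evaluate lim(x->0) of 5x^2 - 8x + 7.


Since polynomials are continuous, we use direct substitution.
lim(x->0) of 5x^2 - 8x + 7
= 5 * 0^2 - 8 * 0 + 7
= 0 + 0 + 7
= 7

7


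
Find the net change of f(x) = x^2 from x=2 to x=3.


Net change = f(b) - f(a)
f(x) = x^2
Compute f(3):
f(3) = 1 * 3^2 + 0 * 3 + 0
= 9 + 0 + 0
= 9
Compute f(2):
f(2) = 1 * 2^2 + 0 * 2 + 0
= 4 + 0 + 0
= 4
Net change = 9 - 4 = 5

5


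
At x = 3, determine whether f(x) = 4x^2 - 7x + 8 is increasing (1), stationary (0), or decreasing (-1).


Compute f'(x) to determine behavior:
f'(x) = 8x - 7
f'(3) = 8 * 3 - 7
= 24 - 7
= 17
Since f'(3) > 0, the function is increasing (1)

1


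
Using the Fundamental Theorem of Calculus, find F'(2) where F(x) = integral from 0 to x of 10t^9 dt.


By the Fundamental Theorem of Calculus (Part 1):
If F(x) = integral from 0 to x of f(t) dt, then F'(x) = f(x)
Here f(t) = 10t^9
So F'(x) = 10x^9
Evaluate at x = 2:
F'(2) = 10 * 2^9
= 10 * 512
= 5120

5120


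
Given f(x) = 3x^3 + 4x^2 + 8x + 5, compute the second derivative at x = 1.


First derivative:
f'(x) = 9x^2 + 8x + 8
Second derivative:
f''(x) = 18x + 8
Substitute x = 1:
f''(1) = 18 * 1 + 8
= 18 + 8
= 26

26


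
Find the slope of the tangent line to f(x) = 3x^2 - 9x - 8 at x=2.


The slope of the tangent line equals f'(x) at the point.
f(x) = 3x^2 - 9x - 8
f'(x) = 6x - 9
At x = 2:
f'(2) = 6 * 2 - 9
= 12 - 9
= 3

3


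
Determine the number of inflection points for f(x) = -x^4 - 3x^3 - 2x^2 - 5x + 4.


Inflection points occur where f''(x) = 0 and concavity changes.
f(x) = -x^4 - 3x^3 - 2x^2 - 5x + 4
f'(x) = -4x^3 - 9x^2 - 4x - 5
f''(x) = -12x^2 - 18x - 4
This is a quadratic in x. Use the discriminant to count real roots.
Discriminant = (-18)^2 - 4 * (-12) * (-4)
= 324 - 192
= 132
Since discriminant > 0, f''(x) = 0 has 2 distinct real solutions.
A quadratic with two distinct real roots changes sign at each root, so concavity changes at both.
Number of inflection points: 2

2


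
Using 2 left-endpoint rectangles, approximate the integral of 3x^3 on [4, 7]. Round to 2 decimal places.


Left Riemann sum uses left endpoints of each subinterval.
Interval: [4, 7], n = 2
dx = (7 - 4) / 2 = 3/2
Left endpoints: [4, 11/2]
f values: [192, 3993/8]
Sum = dx * (sum of f values)
= 3/2 * 5529/8
= 16587/16 ≈ 1036.69

1036.69


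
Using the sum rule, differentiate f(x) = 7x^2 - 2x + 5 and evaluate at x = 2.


Differentiate term by term using power and sum rules:
f(x) = 7x^2 - 2x + 5
f'(x) = 14x - 2
Substitute x = 2:
f'(2) = 14 * 2 - 2
= 28 - 2
= 26

26


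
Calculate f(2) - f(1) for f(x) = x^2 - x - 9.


Net change = f(b) - f(a)
f(x) = x^2 - x - 9
Compute f(2):
f(2) = 1 * 2^2 - 1 * 2 - 9
= 4 - 2 - 9
= -7
Compute f(1):
f(1) = 1 * 1^2 - 1 * 1 - 9
= 1 - 1 - 9
= -9
Net change = -7 - (-9) = 2

2


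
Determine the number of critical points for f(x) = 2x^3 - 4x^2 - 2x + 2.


Find where f'(x) = 0:
f(x) = 2x^3 - 4x^2 - 2x + 2
f'(x) = 6x^2 - 8x - 2
This is a quadratic in x. Use the discriminant to count real roots.
Discriminant = (-8)^2 - 4 * 6 * (-2)
= 64 - (-48)
= 112
Since discriminant > 0, f'(x) = 0 has 2 real solutions.
Number of critical points: 2

2


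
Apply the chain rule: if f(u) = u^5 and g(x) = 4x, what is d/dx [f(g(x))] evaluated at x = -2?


Using the chain rule: (f(g(x)))' = f'(g(x)) * g'(x)
First, find g(-2):
g(-2) = 4 * (-2) + 0 = -8
Next, f'(u) = 5u^4
And g'(x) = 4
So f'(g(-2)) * g'(-2)
= 5 * (-8)^4 * 4
= 5 * 4096 * 4
= 81920

81920


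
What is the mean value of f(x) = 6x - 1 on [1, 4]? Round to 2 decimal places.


Average value = 1/(b-a) * integral from a to b of f(x) dx
First compute the integral of 6x - 1:
F(x) = 3x^2 - x
F(4) = 3 * 16 - 1 * 4 = 44
F(1) = 3 * 1 - 1 * 1 = 2
Integral = 44 - 2 = 42
Average = 42 / (4 - 1) = 42 / 3
= 14 = 14.00

14.00


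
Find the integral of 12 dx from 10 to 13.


The integral of a constant k over [a, b] equals k * (b - a).
integral from 10 to 13 of 12 dx
= 12 * (13 - 10)
= 12 * 3
= 36

36


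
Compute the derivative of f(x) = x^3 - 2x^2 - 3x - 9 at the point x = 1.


Differentiate f(x) = x^3 - 2x^2 - 3x - 9 term by term:
f'(x) = 3x^2 - 4x - 3
Substitute x = 1:
f'(1) = 3 * 1^2 - 4 * 1 - 3
= 3 - 4 - 3
= -4

-4


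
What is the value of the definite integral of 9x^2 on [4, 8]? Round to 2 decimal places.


Find the antiderivative of 9x^2:
F(x) = 9/3 * x^3
Apply the Fundamental Theorem of Calculus:
F(8) - F(4)
= 9/3 * 8^3 - 9/3 * 4^3
= 9/3 * (512 - 64)
= 9/3 * 448
= 1344 = 1344.00

1344.00


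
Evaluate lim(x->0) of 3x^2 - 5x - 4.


Since polynomials are continuous, we use direct substitution.
lim(x->0) of 3x^2 - 5x - 4
= 3 * 0^2 - 5 * 0 - 4
= 0 + 0 - 4
= -4

-4


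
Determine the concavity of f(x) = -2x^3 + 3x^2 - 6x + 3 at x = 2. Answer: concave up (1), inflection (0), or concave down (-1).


Concavity is determined by the sign of f''(x).
f(x) = -2x^3 + 3x^2 - 6x + 3
f'(x) = -6x^2 + 6x - 6
f''(x) = -12x + 6
f''(2) = -12 * 2 + 6
= -24 + 6
= -18
Since f''(2) < 0, the function is concave down (-1)

-1


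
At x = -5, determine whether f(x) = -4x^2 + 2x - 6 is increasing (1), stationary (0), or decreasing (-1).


Compute f'(x) to determine behavior:
f'(x) = -8x + 2
f'(-5) = -8 * (-5) + 2
= 40 + 2
= 42
Since f'(-5) > 0, the function is increasing (1)

1


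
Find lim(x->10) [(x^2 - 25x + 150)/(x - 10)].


Direct substitution gives 0/0, so we factor the numerator.
Factor: (x^2 - 25x + 150) = (x - 10)(x - 15)
Cancel the common factor (x - 10):
(x^2 - 25x + 150)/(x - 10) = (x - 15)
Now substitute x = 10:
= (10) - (15) = -5

-5


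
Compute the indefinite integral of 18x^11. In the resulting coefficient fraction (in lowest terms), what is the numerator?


Apply the power rule for integration:
integral of ax^n dx = a/(n+1) * x^(n+1) + C
integral of 18x^11 dx
= 18/12 * x^12 + C
= 3/2 * x^12 + C
The coefficient in lowest terms is 3/2, and its numerator is 3

3


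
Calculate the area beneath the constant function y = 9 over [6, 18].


The area under a constant function y = 9 is a rectangle.
Width = 18 - 6 = 12
Height = 9
Area = width * height
= 12 * 9
= 108

108


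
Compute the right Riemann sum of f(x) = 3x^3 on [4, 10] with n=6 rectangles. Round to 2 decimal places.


Right Riemann sum uses right endpoints of each subinterval.
Interval: [4, 10], n = 6
dx = (10 - 4) / 6 = 1
Right endpoints: [5, 6, 7, 8, 9, 10]
f values: [375, 648, 1029, 1536, 2187, 3000]
Sum = dx * (sum of f values)
= 1 * 8775
= 8775 = 8775.00

8775.00


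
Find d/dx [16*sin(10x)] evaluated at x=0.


Apply the chain rule to differentiate 16*sin(10x):
d/dx [16*sin(10x)]
= 16 * cos(10x) * d/dx(10x)
= 16 * 10 * cos(10x)
= 160 * cos(10x)
Evaluate at x = 0:
= 160 * cos(0)
= 160 * 1
= 160

160


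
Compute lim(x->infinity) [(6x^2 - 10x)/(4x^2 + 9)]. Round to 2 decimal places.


For limits at infinity with equal-degree polynomials,
we compare leading coefficients.
Numerator leading term: 6x^2
Denominator leading term: 4x^2
Divide both by x^2:
lim = (6 - 10/x) / (4 + 9/x^2)
As x -> infinity, the 1/x and 1/x^2 terms vanish:
= 6/4 = 3/2 = 1.50

1.50


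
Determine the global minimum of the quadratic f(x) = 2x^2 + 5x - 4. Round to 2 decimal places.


For a quadratic f(x) = ax^2 + bx + c with a > 0, the minimum is at the vertex.
Vertex x-coordinate: x = -b/(2a)
x = -(5) / (2 * 2)
x = -5/4
Substitute back to find the minimum value:
f(-5/4) = 2 * (-5/4)^2 + 5 * (-5/4) - 4
= 25/8 - 25/4 - 4
= -57/8 ≈ -7.13

-7.13


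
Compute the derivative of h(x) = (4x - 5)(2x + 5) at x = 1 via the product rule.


Let u(x) = 4x - 5 and v(x) = 2x + 5
u'(x) = 4
v'(x) = 2
Product rule: h'(x) = u'(x)*v(x) + u(x)*v'(x)
= 4 * (2x + 5) + (4x - 5) * 2
At x = 1:
u(1) = 4 * 1 - 5 = -1
v(1) = 2 * 1 + 5 = 7
h'(1) = 4 * 7 + (-1) * 2
= 28 - 2
= 26

26


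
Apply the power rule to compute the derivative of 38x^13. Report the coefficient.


We apply the power rule: d/dx [ax^n] = a*n * x^(n-1)
d/dx [38x^13]
= 38 * 13 * x^(13-1)
= 494x^12
The coefficient is 494

494


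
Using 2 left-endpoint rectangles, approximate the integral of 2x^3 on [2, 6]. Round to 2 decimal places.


Left Riemann sum uses left endpoints of each subinterval.
Interval: [2, 6], n = 2
dx = (6 - 2) / 2 = 2
Left endpoints: [2, 4]
f values: [16, 128]
Sum = dx * (sum of f values)
= 2 * 144
= 288 = 288.00

288.00


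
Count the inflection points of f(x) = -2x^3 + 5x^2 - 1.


Inflection points occur where f''(x) = 0 and concavity changes.
f(x) = -2x^3 + 5x^2 - 1
f'(x) = -6x^2 + 10x
f''(x) = -12x + 10
Set f''(x) = 0:
-12x + 10 = 0
x = -10 / (-12) = 5/6
Since f''(x) is linear (degree 1), it changes sign at this point.
Therefore there is exactly 1 inflection point.

1


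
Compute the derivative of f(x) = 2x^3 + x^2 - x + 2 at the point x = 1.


Differentiate f(x) = 2x^3 + x^2 - x + 2 term by term:
f'(x) = 6x^2 + 2x - 1
Substitute x = 1:
f'(1) = 6 * 1^2 + 2 * 1 - 1
= 6 + 2 - 1
= 7

7


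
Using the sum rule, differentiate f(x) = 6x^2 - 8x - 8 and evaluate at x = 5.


Differentiate term by term using power and sum rules:
f(x) = 6x^2 - 8x - 8
f'(x) = 12x - 8
Substitute x = 5:
f'(5) = 12 * 5 - 8
= 60 - 8
= 52

52


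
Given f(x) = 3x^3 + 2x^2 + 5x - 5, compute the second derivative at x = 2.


First derivative:
f'(x) = 9x^2 + 4x + 5
Second derivative:
f''(x) = 18x + 4
Substitute x = 2:
f''(2) = 18 * 2 + 4
= 36 + 4
= 40

40


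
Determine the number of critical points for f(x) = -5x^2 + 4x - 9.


Find where f'(x) = 0:
f'(x) = -10x + 4
Set f'(x) = 0:
-10x + 4 = 0
x = -4 / (-10) = 2/5
This is a linear equation in x, so there is exactly one solution.
Number of critical points: 1

1


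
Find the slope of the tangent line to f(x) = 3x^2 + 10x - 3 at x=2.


The slope of the tangent line equals f'(x) at the point.
f(x) = 3x^2 + 10x - 3
f'(x) = 6x + 10
At x = 2:
f'(2) = 6 * 2 + 10
= 12 + 10
= 22

22


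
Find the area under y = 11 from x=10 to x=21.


The area under a constant function y = 11 is a rectangle.
Width = 21 - 10 = 11
Height = 11
Area = width * height
= 11 * 11
= 121

121


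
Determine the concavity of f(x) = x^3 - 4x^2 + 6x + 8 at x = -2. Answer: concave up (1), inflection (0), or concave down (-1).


Concavity is determined by the sign of f''(x).
f(x) = x^3 - 4x^2 + 6x + 8
f'(x) = 3x^2 - 8x + 6
f''(x) = 6x - 8
f''(-2) = 6 * (-2) - 8
= -12 - 8
= -20
Since f''(-2) < 0, the function is concave down (-1)

-1


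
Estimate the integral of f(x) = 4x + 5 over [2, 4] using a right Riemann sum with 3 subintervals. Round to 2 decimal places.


Right Riemann sum uses right endpoints of each subinterval.
Interval: [2, 4], n = 3
dx = (4 - 2) / 3 = 2/3
Right endpoints: [8/3, 10/3, 4]
f values: [47/3, 55/3, 21]
Sum = dx * (sum of f values)
= 2/3 * 55
= 110/3 ≈ 36.67

36.67


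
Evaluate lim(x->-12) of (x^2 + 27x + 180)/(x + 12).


Direct substitution gives 0/0, so we factor the numerator.
Factor: (x^2 + 27x + 180) = (x + 12)(x + 15)
Cancel the common factor (x + 12):
(x^2 + 27x + 180)/(x + 12) = (x + 15)
Now substitute x = -12:
= (-12) - (-15) = 3

3


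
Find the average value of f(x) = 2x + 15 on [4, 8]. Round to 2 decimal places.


Average value = 1/(b-a) * integral from a to b of f(x) dx
First compute the integral of 2x + 15:
F(x) = x^2 + 15x
F(8) = 1 * 64 + 15 * 8 = 184
F(4) = 1 * 16 + 15 * 4 = 76
Integral = 184 - 76 = 108
Average = 108 / (8 - 4) = 108 / 4
= 27 = 27.00

27.00


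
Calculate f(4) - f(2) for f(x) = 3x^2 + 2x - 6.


Net change = f(b) - f(a)
f(x) = 3x^2 + 2x - 6
Compute f(4):
f(4) = 3 * 4^2 + 2 * 4 - 6
= 48 + 8 - 6
= 50
Compute f(2):
f(2) = 3 * 2^2 + 2 * 2 - 6
= 12 + 4 - 6
= 10
Net change = 50 - 10 = 40

40


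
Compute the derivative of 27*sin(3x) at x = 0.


Apply the chain rule to differentiate 27*sin(3x):
d/dx [27*sin(3x)]
= 27 * cos(3x) * d/dx(3x)
= 27 * 3 * cos(3x)
= 81 * cos(3x)
Evaluate at x = 0:
= 81 * cos(0)
= 81 * 1
= 81

81


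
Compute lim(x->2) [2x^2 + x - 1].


Since polynomials are continuous, we use direct substitution.
lim(x->2) of 2x^2 + x - 1
= 2 * 2^2 + 1 * 2 - 1
= 8 + 2 - 1
= 9

9


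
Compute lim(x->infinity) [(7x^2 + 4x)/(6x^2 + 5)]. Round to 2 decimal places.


For limits at infinity with equal-degree polynomials,
we compare leading coefficients.
Numerator leading term: 7x^2
Denominator leading term: 6x^2
Divide both by x^2:
lim = (7 + 4/x) / (6 + 5/x^2)
As x -> infinity, the 1/x and 1/x^2 terms vanish:
= 7/6 ≈ 1.17

1.17


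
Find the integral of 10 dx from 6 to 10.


The integral of a constant k over [a, b] equals k * (b - a).
integral from 6 to 10 of 10 dx
= 10 * (10 - 6)
= 10 * 4
= 40

40


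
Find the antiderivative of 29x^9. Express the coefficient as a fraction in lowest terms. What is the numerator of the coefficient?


Apply the power rule for integration:
integral of ax^n dx = a/(n+1) * x^(n+1) + C
integral of 29x^9 dx
= 29/10 * x^10 + C
The coefficient in lowest terms is 29/10, and its numerator is 29

29


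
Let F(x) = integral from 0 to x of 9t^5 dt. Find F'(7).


By the Fundamental Theorem of Calculus (Part 1):
If F(x) = integral from 0 to x of f(t) dt, then F'(x) = f(x)
Here f(t) = 9t^5
So F'(x) = 9x^5
Evaluate at x = 7:
F'(7) = 9 * 7^5
= 9 * 16807
= 151263

151263


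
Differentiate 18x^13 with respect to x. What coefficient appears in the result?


We apply the power rule: d/dx [ax^n] = a*n * x^(n-1)
d/dx [18x^13]
= 18 * 13 * x^(13-1)
= 234x^12
The coefficient is 234

234


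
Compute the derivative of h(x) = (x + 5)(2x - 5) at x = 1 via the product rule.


Let u(x) = x + 5 and v(x) = 2x - 5
u'(x) = 1
v'(x) = 2
Product rule: h'(x) = u'(x)*v(x) + u(x)*v'(x)
= 1 * (2x - 5) + (x + 5) * 2
At x = 1:
u(1) = 1 * 1 + 5 = 6
v(1) = 2 * 1 - 5 = -3
h'(1) = 1 * (-3) + 6 * 2
= -3 + 12
= 9

9


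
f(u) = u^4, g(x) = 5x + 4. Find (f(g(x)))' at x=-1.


Using the chain rule: (f(g(x)))' = f'(g(x)) * g'(x)
First, find g(-1):
g(-1) = 5 * (-1) + 4 = -1
Next, f'(u) = 4u^3
And g'(x) = 5
So f'(g(-1)) * g'(-1)
= 4 * (-1)^3 * 5
= 4 * (-1) * 5
= -20

-20


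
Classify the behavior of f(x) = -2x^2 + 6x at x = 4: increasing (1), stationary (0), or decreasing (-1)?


Compute f'(x) to determine behavior:
f'(x) = -4x + 6
f'(4) = -4 * 4 + 6
= -16 + 6
= -10
Since f'(4) < 0, the function is decreasing (-1)

-1


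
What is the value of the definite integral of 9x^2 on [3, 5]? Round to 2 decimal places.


Find the antiderivative of 9x^2:
F(x) = 9/3 * x^3
Apply the Fundamental Theorem of Calculus:
F(5) - F(3)
= 9/3 * 5^3 - 9/3 * 3^3
= 9/3 * (125 - 27)
= 9/3 * 98
= 294 = 294.00

294.00
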